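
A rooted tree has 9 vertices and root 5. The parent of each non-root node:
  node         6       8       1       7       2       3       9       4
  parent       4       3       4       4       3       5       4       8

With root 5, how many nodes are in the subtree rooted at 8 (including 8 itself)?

6

8's subtree: {8, 4, 6, 7, 1, 9}, size 6.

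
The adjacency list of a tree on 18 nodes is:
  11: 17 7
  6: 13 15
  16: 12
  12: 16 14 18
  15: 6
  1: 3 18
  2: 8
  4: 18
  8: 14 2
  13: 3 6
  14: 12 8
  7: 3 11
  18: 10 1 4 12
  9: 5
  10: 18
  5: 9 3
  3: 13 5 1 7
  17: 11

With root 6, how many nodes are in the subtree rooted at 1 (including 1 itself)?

The subtree rooted at 1 contains: 1, 18, 12, 10, 4, 14, 16, 8, 2 — 9 nodes.

9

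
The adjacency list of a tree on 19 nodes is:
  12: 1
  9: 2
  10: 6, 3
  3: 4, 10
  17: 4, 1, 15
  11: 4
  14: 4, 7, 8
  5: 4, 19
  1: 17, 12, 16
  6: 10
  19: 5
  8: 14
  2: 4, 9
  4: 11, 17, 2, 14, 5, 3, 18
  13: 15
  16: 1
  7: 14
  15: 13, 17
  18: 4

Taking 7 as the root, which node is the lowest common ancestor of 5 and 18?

5's ancestor chain is 5, 4, 14, 7 and 18's is 18, 4, 14, 7; they first meet at 4.

4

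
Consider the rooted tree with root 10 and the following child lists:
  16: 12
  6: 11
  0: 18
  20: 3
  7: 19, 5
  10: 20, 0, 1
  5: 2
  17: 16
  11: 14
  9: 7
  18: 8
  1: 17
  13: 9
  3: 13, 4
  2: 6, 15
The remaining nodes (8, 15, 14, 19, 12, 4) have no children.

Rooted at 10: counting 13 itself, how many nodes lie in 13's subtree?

Descendants of 13 (including itself): 13, 9, 7, 5, 19, 2, 15, 6, 11, 14. That's 10.

10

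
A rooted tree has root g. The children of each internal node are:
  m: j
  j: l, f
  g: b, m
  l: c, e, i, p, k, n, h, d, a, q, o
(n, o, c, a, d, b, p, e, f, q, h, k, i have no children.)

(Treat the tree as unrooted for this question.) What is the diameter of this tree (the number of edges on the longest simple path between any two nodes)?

5

BFS from b reaches i last, at distance 5; BFS from i confirms no node is farther.
Path: b – g – m – j – l – i.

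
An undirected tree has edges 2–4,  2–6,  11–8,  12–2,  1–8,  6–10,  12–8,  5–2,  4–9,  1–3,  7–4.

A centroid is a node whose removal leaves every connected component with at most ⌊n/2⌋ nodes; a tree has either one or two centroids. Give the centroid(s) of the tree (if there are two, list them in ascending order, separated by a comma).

If 2 is removed the pieces have sizes 5, 3, 2, 1, all ≤ ⌊12/2⌋ = 6.
No neighbour of 2 does as well, so 2 is the unique centroid.

2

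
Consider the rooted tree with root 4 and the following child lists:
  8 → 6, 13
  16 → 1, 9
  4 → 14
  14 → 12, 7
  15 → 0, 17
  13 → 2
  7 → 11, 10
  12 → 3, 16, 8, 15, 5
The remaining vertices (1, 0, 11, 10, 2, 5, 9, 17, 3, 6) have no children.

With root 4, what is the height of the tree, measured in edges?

A deepest node is 2, reached by 4 → 14 → 12 → 8 → 13 → 2.
That path has 5 edges, so the height is 5.

5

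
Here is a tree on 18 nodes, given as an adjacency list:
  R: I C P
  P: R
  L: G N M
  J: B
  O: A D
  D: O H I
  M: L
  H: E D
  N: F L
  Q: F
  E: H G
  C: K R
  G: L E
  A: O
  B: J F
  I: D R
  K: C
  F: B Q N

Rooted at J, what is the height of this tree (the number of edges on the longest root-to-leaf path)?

12

The longest root-to-leaf path is J–B–F–N–L–G–E–H–D–I–R–C–K (12 edges).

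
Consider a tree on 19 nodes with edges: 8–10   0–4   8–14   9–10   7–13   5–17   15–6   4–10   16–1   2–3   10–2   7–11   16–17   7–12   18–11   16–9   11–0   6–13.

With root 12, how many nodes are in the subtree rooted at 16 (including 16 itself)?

4

16's subtree: {16, 1, 17, 5}, size 4.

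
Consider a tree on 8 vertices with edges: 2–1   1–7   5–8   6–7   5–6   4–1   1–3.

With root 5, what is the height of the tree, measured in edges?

4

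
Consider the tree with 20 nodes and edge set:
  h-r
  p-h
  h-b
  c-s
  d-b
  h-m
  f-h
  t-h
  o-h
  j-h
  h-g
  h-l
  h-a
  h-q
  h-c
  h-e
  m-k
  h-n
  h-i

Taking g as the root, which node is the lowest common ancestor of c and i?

h

c's ancestor chain is c, h, g and i's is i, h, g; they first meet at h.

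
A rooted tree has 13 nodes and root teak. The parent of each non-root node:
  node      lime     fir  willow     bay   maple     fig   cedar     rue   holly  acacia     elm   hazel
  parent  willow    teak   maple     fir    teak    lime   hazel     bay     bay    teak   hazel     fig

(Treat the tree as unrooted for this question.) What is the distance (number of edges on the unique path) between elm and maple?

The path is elm - hazel - fig - lime - willow - maple, which has 5 edges.

5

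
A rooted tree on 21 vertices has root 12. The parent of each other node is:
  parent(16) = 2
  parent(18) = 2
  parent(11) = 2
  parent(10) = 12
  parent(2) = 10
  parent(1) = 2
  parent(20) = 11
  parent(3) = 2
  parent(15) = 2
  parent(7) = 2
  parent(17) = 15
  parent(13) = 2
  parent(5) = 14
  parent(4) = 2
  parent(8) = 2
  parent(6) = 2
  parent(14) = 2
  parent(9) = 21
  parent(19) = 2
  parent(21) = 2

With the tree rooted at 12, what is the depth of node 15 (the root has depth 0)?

3

Path from 12 to 15: 12–10–2–15, which has 3 edges.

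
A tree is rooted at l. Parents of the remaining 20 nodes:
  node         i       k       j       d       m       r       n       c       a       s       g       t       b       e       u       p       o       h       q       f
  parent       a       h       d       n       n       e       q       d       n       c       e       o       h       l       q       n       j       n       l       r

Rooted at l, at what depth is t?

6

Climbing from t to the root: t – o – j – d – n – q – l. That's 6 steps.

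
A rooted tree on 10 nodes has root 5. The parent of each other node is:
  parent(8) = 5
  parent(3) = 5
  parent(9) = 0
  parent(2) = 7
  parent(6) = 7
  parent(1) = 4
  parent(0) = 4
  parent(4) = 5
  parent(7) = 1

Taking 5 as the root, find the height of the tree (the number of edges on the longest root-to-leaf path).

4

The longest root-to-leaf path is 5–4–1–7–6 (4 edges).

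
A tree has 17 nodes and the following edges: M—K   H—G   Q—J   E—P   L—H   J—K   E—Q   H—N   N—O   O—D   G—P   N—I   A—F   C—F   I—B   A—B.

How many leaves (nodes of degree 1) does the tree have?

4

Degree-1 nodes: C, D, L, M — 4 of them.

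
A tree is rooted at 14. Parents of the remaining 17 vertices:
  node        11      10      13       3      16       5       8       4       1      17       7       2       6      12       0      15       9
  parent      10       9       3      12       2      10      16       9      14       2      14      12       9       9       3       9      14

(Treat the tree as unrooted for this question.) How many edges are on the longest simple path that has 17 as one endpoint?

The node farthest from 17 is 1 (5, 7, 11 also at distance 5), via 17-2-12-9-14-1 — 5 edges.

5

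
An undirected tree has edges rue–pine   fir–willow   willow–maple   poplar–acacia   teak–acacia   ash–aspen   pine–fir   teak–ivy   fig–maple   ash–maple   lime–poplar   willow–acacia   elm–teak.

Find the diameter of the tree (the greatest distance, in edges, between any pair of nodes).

6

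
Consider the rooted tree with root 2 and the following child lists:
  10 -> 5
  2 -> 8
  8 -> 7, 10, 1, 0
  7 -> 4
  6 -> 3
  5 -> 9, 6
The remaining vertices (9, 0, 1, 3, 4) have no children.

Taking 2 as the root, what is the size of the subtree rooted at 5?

Descendants of 5 (including itself): 5, 6, 9, 3. That's 4.

4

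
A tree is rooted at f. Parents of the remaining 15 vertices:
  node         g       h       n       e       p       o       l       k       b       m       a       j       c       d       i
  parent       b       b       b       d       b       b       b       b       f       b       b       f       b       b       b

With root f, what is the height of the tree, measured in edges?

3

e sits deepest: f → b → d → e — 3 edges from the root.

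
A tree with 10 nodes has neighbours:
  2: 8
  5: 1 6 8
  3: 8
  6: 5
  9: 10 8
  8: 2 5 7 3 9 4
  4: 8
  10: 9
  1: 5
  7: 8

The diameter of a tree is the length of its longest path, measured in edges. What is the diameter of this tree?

A longest path is 1 – 5 – 8 – 9 – 10, with 4 edges.

4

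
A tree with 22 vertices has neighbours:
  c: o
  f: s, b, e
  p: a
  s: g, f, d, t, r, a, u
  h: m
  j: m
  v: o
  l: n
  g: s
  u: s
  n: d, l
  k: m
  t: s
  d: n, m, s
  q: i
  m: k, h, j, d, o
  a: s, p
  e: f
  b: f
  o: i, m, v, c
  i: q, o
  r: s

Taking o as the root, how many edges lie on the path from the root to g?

o–m–d–s–g — 4 edges.

4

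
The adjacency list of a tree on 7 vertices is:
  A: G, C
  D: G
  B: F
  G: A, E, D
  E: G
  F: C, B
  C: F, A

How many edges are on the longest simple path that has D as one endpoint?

5

Distances from D peak at 5, attained at B.
D – G – A – C – F – B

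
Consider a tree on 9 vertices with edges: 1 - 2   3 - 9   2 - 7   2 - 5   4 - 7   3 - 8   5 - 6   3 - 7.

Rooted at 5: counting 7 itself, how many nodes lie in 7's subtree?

Descendants of 7 (including itself): 7, 3, 4, 9, 8. That's 5.

5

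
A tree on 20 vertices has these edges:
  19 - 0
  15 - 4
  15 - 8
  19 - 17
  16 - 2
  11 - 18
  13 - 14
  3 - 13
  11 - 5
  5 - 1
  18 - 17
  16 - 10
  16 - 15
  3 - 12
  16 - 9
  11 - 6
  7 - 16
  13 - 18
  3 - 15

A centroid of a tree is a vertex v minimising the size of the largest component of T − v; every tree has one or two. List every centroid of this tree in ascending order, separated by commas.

Removing 3 splits the tree into components of sizes 10, 8, 1; the largest is 10 ≤ ⌊20/2⌋ = 10.
Its neighbour 13 also leaves a largest component of size 10, so both are centroids.

3, 13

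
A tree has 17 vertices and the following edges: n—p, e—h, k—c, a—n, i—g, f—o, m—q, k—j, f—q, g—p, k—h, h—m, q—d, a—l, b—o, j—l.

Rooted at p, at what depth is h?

6

Climbing from h to the root: h → k → j → l → a → n → p. That's 6 steps.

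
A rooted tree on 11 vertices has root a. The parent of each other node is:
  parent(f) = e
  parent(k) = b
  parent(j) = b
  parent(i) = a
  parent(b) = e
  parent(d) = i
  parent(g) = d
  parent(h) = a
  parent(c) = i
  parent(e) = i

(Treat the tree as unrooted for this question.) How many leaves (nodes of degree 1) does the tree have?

6

The leaves are c, f, g, h, j, k.
That is 6 leaves.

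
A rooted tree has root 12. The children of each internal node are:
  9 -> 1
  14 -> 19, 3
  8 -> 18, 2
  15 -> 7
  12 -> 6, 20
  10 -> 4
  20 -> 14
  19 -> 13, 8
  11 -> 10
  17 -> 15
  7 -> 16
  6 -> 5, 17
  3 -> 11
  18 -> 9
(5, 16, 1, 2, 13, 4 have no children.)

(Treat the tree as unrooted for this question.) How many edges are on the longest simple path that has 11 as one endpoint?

9

Distances from 11 peak at 9, attained at 16.
11–3–14–20–12–6–17–15–7–16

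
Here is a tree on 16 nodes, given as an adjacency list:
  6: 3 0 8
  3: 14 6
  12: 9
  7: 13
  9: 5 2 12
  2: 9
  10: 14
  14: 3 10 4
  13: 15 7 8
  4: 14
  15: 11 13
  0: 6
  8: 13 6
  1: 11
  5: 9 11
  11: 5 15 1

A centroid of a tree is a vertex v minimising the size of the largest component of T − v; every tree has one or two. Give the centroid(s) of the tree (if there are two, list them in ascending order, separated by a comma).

13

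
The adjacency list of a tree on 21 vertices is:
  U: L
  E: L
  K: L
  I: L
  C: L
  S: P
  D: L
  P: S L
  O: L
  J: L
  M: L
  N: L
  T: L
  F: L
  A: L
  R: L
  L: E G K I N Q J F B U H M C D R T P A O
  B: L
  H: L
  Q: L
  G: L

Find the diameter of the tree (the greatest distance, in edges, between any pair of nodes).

3

Starting from S, a farthest node is T at distance 3.
One longest path: S-P-L-T.
So the diameter is 3.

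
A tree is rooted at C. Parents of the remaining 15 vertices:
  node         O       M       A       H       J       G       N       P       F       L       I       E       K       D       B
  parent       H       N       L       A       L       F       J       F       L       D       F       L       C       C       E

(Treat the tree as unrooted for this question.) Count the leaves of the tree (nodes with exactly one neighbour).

7

Degree-1 nodes: B, G, I, K, M, O, P — 7 of them.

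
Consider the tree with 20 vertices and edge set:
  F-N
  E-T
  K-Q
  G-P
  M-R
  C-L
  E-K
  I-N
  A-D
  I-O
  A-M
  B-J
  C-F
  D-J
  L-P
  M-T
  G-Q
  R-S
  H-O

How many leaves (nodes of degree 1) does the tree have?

Degree-1 nodes: B, H, S — 3 of them.

3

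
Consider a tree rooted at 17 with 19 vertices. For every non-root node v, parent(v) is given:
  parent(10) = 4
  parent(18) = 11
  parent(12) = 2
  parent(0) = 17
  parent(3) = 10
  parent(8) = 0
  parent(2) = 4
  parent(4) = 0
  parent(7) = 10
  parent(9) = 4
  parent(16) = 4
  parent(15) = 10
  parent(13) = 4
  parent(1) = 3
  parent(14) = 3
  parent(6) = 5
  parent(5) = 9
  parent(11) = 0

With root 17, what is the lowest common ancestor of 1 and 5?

Ancestors of 1 (toward the root): 1, 3, 10, 4, 0, 17.
Ancestors of 5: 5, 9, 4, 0, 17.
The deepest node appearing in both lists is 4.

4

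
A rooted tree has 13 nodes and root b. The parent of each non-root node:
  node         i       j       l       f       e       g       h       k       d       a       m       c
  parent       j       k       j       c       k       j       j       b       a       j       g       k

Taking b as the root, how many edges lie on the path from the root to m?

Climbing from m to the root: m – g – j – k – b. That's 4 steps.

4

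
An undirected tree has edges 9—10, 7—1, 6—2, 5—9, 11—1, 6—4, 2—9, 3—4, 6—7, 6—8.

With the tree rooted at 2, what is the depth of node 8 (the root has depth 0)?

2

2–6–8 — 2 edges.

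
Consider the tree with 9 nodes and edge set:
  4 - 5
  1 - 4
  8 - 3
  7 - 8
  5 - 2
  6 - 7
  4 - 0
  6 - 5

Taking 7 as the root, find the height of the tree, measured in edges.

1 sits deepest: 7 – 6 – 5 – 4 – 1 — 4 edges from the root.

4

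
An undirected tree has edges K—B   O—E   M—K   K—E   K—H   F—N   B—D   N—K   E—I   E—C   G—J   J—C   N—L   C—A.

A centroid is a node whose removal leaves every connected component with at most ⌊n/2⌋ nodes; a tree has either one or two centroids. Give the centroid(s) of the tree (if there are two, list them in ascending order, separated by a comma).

Removing K splits the tree into components of sizes 7, 3, 2, 1, 1; the largest is 7 ≤ ⌊15/2⌋ = 7.
No neighbour of K does as well, so K is the unique centroid.

K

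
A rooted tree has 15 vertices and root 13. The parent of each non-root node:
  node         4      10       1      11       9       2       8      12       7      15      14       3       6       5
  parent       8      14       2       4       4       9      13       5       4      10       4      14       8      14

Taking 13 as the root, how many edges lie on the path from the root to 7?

13 – 8 – 4 – 7 — 3 edges.

3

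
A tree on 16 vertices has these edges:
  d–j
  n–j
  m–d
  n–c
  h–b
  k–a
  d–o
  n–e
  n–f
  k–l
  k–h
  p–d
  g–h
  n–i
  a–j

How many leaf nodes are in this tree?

10

Degree-1 nodes: b, c, e, f, g, i, l, m, o, p — 10 of them.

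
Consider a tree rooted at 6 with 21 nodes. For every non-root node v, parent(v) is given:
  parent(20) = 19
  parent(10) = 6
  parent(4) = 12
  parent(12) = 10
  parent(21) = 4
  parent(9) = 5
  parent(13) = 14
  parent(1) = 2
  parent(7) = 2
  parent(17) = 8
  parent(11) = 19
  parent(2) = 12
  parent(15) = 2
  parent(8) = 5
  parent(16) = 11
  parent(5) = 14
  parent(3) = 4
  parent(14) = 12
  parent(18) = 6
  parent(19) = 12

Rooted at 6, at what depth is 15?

4

6 → 10 → 12 → 2 → 15 — 4 edges.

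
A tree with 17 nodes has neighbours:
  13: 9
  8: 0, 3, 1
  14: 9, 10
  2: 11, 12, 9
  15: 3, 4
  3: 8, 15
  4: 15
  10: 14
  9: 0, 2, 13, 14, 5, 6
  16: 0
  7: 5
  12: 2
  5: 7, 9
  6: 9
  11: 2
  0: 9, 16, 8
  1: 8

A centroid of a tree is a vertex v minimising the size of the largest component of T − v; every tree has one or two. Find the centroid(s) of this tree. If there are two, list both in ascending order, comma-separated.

9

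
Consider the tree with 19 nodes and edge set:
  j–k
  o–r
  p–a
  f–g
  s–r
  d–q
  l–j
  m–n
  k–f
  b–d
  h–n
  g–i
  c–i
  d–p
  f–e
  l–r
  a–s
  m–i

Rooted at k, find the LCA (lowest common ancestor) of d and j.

d's ancestor chain is d, p, a, s, r, l, j, k and j's is j, k; they first meet at j.

j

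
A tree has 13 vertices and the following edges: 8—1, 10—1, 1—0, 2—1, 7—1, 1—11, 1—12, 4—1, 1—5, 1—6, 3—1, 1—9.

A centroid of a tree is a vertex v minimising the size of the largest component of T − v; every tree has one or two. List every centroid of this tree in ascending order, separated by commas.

Delete 1: the remaining components have sizes 1, 1, 1, 1, 1, 1, 1, 1, 1, 1, 1, 1. Max 1 ≤ 6, so 1 is a centroid.
No neighbour of 1 does as well, so 1 is the unique centroid.

1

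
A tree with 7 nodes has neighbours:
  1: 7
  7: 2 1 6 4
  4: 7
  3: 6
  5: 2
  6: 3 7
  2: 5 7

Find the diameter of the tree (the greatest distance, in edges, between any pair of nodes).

4

BFS from 3 reaches 5 last, at distance 4; BFS from 5 confirms no node is farther.
Path: 3-6-7-2-5.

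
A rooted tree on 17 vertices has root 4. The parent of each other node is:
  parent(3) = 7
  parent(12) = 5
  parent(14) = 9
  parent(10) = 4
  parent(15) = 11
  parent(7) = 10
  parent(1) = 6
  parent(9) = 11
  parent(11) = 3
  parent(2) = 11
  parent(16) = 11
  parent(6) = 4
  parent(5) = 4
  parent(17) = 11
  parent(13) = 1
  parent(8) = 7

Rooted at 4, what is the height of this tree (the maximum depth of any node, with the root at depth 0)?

6

A deepest node is 14, reached by 4-10-7-3-11-9-14.
That path has 6 edges, so the height is 6.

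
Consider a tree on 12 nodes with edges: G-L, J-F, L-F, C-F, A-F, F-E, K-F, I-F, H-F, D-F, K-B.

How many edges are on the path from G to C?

3

The path is G–L–F–C, which has 3 edges.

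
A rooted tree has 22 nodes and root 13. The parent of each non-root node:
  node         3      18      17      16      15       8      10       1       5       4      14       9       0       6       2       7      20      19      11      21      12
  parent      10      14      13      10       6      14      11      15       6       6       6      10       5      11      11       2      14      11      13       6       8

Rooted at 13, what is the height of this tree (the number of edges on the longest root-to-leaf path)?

12 sits deepest: 13 → 11 → 6 → 14 → 8 → 12 — 5 edges from the root.

5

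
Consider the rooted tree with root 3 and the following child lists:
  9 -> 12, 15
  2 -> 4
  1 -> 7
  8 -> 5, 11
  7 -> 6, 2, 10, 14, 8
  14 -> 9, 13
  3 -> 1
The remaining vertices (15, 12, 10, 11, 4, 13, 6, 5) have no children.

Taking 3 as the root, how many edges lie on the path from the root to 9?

4

3 – 1 – 7 – 14 – 9 — 4 edges.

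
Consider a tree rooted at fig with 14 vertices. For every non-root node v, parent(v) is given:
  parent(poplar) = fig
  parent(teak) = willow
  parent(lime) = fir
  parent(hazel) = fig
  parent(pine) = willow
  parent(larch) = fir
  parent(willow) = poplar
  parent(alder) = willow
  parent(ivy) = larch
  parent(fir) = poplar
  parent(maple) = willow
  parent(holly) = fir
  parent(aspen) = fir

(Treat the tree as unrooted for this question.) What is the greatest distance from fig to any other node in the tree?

4

A farthest node from fig is ivy.
The path fig–poplar–fir–larch–ivy has 4 edges.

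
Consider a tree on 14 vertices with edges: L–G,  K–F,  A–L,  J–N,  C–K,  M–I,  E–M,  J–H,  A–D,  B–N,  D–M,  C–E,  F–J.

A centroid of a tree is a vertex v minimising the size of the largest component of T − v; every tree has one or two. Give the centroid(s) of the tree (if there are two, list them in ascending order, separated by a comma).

If E is removed the pieces have sizes 7, 6, all ≤ ⌊14/2⌋ = 7.
Its neighbour C also leaves a largest component of size 7, so both are centroids.

C, E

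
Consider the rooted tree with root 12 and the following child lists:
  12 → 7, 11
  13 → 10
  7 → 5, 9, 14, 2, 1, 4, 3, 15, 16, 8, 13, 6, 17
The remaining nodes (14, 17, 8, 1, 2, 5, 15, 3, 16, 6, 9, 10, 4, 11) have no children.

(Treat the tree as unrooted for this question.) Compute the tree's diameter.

BFS from 11 reaches 10 last, at distance 4; BFS from 10 confirms no node is farther.
Path: 11 - 12 - 7 - 13 - 10.

4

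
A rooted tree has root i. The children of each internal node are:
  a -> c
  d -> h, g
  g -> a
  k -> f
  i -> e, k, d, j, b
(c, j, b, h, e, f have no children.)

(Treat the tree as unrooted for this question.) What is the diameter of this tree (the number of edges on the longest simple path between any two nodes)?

Starting from c, a farthest node is f at distance 6.
One longest path: c - a - g - d - i - k - f.
So the diameter is 6.

6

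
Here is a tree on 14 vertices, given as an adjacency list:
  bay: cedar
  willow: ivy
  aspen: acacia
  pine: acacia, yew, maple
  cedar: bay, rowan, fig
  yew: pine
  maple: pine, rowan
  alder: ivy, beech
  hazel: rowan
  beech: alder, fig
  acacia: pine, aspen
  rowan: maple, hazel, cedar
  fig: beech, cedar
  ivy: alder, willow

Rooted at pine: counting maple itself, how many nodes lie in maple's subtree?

Descendants of maple (including itself): maple, rowan, hazel, cedar, fig, bay, beech, alder, ivy, willow. That's 10.

10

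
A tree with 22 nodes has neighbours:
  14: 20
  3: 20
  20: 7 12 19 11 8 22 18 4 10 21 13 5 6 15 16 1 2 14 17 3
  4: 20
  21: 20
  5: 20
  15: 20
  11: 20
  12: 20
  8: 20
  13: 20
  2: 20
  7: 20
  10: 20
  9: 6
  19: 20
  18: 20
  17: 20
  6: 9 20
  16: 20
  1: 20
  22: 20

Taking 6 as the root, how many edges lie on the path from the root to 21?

2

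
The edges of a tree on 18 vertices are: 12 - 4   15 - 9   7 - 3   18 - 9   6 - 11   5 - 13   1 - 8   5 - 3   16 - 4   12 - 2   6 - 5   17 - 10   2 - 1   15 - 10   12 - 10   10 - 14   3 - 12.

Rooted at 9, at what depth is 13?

Path from 9 to 13: 9 → 15 → 10 → 12 → 3 → 5 → 13, which has 6 edges.

6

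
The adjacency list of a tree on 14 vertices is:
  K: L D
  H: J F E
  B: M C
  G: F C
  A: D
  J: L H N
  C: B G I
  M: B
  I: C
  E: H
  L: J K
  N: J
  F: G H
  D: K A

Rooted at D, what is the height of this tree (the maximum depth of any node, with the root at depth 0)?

9

M sits deepest: D–K–L–J–H–F–G–C–B–M — 9 edges from the root.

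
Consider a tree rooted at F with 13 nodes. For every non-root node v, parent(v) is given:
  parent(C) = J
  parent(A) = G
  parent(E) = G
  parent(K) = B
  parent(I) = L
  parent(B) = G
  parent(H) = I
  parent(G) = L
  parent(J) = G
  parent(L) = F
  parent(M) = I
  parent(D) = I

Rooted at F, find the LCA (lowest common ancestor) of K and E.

G

K's ancestor chain is K, B, G, L, F and E's is E, G, L, F; they first meet at G.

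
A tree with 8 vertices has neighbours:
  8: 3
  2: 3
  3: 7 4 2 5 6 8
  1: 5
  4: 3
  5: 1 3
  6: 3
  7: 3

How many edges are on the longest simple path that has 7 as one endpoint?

A farthest node from 7 is 1.
The path 7 – 3 – 5 – 1 has 3 edges.

3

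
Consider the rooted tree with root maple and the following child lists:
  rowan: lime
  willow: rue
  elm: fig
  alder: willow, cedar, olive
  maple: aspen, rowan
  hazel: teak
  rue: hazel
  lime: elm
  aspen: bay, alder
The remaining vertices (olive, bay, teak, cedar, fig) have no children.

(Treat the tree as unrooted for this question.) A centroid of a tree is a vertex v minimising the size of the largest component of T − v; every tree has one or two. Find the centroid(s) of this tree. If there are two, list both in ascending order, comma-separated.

If aspen is removed the pieces have sizes 7, 5, 1, all ≤ ⌊14/2⌋ = 7.
Its neighbour alder also leaves a largest component of size 7, so both are centroids.

alder, aspen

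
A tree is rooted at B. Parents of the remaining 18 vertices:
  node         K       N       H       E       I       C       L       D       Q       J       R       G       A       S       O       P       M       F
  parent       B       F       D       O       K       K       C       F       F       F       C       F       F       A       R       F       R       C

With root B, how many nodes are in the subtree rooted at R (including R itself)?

4

The subtree rooted at R contains: R, O, M, E — 4 nodes.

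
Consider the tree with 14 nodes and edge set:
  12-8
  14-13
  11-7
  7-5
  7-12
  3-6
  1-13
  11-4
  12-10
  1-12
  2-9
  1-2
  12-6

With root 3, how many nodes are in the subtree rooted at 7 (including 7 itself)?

4

7's subtree: {7, 5, 11, 4}, size 4.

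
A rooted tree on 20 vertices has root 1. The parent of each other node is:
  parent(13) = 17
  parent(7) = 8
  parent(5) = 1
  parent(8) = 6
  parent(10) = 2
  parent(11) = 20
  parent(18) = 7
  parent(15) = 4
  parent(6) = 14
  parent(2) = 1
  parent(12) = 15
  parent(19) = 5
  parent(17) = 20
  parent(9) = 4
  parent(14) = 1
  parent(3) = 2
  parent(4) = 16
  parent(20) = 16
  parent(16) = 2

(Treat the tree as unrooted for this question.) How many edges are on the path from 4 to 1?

3

Walking from 4: 4 - 16 - 2 - 1. Length 3.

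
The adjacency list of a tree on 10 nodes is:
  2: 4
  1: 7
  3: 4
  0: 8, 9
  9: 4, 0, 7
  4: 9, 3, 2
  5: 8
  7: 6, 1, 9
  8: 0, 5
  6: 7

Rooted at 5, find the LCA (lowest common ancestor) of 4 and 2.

4

4's ancestor chain is 4, 9, 0, 8, 5 and 2's is 2, 4, 9, 0, 8, 5; they first meet at 4.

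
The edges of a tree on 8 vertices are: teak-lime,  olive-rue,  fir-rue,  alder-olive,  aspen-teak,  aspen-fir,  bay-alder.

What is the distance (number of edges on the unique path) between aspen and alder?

4

Walking from aspen: aspen – fir – rue – olive – alder. Length 4.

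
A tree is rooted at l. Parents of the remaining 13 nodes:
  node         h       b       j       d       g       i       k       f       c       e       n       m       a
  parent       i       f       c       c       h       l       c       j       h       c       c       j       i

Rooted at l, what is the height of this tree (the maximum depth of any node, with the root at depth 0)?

6

A deepest node is b, reached by l-i-h-c-j-f-b.
That path has 6 edges, so the height is 6.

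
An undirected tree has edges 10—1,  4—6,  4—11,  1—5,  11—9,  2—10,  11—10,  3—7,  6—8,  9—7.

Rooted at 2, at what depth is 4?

Path from 2 to 4: 2 → 10 → 11 → 4, which has 3 edges.

3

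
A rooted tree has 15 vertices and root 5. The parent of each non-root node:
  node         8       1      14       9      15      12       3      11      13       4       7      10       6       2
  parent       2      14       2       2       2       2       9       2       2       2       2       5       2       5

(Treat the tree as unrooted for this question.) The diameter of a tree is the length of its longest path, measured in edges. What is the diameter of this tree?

4

Starting from 10, a farthest node is 1 at distance 4.
One longest path: 10–5–2–14–1.
So the diameter is 4.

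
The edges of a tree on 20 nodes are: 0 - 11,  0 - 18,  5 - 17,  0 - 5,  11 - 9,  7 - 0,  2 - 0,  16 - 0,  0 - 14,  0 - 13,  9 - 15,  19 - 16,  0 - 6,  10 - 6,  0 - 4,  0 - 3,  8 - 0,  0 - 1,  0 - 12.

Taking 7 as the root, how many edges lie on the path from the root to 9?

Path from 7 to 9: 7 – 0 – 11 – 9, which has 3 edges.

3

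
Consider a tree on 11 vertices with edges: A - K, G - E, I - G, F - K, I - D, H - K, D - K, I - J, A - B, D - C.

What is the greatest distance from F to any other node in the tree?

5

Distances from F peak at 5, attained at E.
F – K – D – I – G – E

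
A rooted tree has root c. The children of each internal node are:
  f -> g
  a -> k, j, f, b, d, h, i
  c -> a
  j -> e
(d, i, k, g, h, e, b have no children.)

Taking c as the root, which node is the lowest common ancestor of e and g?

Path e→root: e j a c; path g→root: g f a c.
First common node: a.

a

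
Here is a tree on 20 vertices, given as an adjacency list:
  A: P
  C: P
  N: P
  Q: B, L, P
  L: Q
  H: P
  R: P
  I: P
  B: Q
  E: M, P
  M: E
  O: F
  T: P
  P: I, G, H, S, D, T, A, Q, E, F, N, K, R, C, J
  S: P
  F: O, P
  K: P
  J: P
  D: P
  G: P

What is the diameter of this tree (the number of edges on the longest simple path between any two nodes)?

A longest path is O – F – P – Q – B, with 4 edges.

4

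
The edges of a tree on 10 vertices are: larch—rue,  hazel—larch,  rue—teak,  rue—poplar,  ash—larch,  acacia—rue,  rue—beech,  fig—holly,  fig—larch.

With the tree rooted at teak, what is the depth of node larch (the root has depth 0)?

Path from teak to larch: teak – rue – larch, which has 2 edges.

2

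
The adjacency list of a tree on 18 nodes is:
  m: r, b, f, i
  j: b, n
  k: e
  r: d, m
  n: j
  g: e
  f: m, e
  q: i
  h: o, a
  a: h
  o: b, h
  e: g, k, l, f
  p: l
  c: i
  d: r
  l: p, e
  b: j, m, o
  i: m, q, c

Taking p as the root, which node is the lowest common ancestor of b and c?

m

b's ancestor chain is b, m, f, e, l, p and c's is c, i, m, f, e, l, p; they first meet at m.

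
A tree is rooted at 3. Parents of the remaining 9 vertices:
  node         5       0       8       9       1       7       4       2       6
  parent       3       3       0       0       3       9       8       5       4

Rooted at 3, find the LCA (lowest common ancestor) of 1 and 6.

Path 1→root: 1 3; path 6→root: 6 4 8 0 3.
First common node: 3.

3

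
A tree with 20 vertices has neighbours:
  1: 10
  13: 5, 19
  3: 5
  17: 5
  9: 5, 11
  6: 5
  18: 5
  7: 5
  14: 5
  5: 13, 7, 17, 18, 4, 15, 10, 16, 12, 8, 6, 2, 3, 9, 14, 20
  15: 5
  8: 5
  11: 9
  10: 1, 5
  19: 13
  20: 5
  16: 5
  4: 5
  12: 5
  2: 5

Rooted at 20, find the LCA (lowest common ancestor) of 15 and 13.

Ancestors of 15 (toward the root): 15, 5, 20.
Ancestors of 13: 13, 5, 20.
The deepest node appearing in both lists is 5.

5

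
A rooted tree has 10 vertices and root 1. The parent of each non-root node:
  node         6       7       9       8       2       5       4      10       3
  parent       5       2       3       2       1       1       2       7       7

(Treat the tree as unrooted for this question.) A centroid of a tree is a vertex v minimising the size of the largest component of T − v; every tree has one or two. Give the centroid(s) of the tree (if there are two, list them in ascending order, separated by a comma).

If 2 is removed the pieces have sizes 4, 3, 1, 1, all ≤ ⌊10/2⌋ = 5.
No neighbour of 2 does as well, so 2 is the unique centroid.

2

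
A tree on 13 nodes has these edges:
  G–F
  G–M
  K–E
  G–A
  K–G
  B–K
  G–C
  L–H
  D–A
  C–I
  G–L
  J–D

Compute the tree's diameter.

5

BFS from J reaches H last, at distance 5; BFS from H confirms no node is farther.
Path: J-D-A-G-L-H.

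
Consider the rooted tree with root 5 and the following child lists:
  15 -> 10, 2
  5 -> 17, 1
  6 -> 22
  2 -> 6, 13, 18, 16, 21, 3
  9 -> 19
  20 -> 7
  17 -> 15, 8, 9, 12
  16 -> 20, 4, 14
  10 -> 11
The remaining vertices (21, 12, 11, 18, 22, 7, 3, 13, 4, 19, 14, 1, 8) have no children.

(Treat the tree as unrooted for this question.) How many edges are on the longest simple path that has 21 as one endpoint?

The node farthest from 21 is 19 (1 also at distance 5), via 21-2-15-17-9-19 — 5 edges.

5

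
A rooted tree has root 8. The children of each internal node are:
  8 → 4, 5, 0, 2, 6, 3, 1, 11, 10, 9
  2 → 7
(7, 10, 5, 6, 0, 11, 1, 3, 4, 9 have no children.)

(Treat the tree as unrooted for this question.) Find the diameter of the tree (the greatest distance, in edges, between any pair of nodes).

3

Starting from 7, a farthest node is 10 at distance 3.
One longest path: 7 – 2 – 8 – 10.
So the diameter is 3.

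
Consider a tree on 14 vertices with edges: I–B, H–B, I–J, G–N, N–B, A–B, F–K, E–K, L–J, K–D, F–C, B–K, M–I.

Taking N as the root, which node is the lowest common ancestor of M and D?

M's ancestor chain is M, I, B, N and D's is D, K, B, N; they first meet at B.

B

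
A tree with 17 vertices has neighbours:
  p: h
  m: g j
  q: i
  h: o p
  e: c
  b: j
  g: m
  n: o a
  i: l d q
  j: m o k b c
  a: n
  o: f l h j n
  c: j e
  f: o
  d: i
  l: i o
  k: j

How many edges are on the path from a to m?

Walking from a: a–n–o–j–m. Length 4.

4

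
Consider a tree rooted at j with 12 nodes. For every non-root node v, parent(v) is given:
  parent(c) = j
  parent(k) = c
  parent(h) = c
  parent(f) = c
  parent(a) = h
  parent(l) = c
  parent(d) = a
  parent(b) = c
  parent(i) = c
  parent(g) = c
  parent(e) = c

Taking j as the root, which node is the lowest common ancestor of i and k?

i's ancestor chain is i, c, j and k's is k, c, j; they first meet at c.

c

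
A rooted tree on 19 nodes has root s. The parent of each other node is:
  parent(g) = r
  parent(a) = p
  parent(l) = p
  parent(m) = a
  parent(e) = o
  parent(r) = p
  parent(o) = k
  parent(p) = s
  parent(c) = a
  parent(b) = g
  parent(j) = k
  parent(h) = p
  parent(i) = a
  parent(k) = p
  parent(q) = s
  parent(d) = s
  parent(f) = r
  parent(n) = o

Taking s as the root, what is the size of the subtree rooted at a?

a's subtree: {a, c, i, m}, size 4.

4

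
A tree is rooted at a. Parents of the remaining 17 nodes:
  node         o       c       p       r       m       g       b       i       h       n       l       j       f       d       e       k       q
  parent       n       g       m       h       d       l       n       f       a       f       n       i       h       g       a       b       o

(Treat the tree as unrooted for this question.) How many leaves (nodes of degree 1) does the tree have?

The leaves are c, e, j, k, p, q, r.
That is 7 leaves.

7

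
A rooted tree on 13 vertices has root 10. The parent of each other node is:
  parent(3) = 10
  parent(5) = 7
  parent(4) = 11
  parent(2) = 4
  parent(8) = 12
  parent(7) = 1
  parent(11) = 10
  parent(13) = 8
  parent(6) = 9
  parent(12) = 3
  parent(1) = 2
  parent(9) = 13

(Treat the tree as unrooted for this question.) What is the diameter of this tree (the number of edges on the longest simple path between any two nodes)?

12

BFS from 6 reaches 5 last, at distance 12; BFS from 5 confirms no node is farther.
Path: 6–9–13–8–12–3–10–11–4–2–1–7–5.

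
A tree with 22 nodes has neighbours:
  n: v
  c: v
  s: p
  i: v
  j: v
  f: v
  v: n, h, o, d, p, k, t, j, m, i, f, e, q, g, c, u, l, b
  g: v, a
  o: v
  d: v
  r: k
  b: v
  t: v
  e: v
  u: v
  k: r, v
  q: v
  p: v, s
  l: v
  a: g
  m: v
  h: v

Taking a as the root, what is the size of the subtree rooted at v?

20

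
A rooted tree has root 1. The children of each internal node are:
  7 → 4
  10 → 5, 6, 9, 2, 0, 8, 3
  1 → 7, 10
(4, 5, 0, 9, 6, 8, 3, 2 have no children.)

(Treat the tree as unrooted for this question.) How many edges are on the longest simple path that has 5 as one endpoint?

4

A farthest node from 5 is 4.
The path 5-10-1-7-4 has 4 edges.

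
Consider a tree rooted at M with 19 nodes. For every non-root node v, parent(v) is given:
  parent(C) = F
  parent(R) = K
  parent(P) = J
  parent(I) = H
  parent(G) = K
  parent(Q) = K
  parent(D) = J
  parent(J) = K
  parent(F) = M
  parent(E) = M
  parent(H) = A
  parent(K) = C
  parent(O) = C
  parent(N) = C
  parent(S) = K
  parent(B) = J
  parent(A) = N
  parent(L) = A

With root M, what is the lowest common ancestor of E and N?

M

Ancestors of E (toward the root): E, M.
Ancestors of N: N, C, F, M.
The deepest node appearing in both lists is M.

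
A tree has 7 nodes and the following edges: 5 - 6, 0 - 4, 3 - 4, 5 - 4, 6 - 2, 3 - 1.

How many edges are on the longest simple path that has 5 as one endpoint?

3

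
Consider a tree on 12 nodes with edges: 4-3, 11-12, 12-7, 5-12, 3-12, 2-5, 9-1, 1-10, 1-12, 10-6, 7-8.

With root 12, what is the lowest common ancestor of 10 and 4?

Path 10→root: 10 1 12; path 4→root: 4 3 12.
First common node: 12.

12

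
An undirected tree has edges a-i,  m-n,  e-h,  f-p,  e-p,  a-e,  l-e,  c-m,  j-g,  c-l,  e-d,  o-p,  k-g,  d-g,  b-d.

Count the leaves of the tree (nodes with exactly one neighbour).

8

Degree-1 nodes: b, f, h, i, j, k, n, o — 8 of them.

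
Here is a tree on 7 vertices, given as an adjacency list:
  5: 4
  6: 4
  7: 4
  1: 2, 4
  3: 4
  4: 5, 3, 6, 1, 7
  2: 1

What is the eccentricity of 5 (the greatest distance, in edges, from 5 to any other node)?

3

A farthest node from 5 is 2.
The path 5 – 4 – 1 – 2 has 3 edges.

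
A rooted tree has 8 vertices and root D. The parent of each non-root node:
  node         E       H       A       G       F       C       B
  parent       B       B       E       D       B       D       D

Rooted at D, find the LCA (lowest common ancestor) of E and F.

B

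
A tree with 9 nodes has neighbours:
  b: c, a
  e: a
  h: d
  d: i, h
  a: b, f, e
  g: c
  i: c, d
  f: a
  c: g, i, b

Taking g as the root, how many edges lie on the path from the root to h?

4

Climbing from h to the root: h–d–i–c–g. That's 4 steps.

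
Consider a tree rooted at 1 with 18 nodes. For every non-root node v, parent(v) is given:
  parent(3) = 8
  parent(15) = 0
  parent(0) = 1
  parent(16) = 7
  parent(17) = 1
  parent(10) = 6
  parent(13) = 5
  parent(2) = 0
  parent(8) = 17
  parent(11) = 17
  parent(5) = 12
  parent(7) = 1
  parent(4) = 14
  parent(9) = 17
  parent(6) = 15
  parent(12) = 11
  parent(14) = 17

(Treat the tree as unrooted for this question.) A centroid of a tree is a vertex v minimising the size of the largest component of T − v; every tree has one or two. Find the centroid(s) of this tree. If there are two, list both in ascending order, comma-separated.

Delete 17: the remaining components have sizes 8, 4, 2, 2, 1. Max 8 ≤ 9, so 17 is a centroid.
Every other node leaves some component of size > 9, so the centroid is unique.

17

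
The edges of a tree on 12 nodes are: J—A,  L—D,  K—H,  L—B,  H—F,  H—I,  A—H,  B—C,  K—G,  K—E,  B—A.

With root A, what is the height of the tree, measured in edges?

3

A deepest node is E, reached by A → H → K → E.
That path has 3 edges, so the height is 3.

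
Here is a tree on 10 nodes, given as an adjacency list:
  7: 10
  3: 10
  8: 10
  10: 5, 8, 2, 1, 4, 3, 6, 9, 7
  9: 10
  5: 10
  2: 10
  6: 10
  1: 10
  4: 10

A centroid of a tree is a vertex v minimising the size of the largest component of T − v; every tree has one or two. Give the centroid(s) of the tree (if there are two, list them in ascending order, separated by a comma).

Removing 10 splits the tree into components of sizes 1, 1, 1, 1, 1, 1, 1, 1, 1; the largest is 1 ≤ ⌊10/2⌋ = 5.
No neighbour of 10 does as well, so 10 is the unique centroid.

10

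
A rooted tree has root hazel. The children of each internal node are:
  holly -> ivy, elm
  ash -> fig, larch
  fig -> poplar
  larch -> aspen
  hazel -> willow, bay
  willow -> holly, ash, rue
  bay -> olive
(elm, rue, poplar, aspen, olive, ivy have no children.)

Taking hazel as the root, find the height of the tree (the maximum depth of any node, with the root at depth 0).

4

A deepest node is aspen, reached by hazel → willow → ash → larch → aspen.
That path has 4 edges, so the height is 4.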